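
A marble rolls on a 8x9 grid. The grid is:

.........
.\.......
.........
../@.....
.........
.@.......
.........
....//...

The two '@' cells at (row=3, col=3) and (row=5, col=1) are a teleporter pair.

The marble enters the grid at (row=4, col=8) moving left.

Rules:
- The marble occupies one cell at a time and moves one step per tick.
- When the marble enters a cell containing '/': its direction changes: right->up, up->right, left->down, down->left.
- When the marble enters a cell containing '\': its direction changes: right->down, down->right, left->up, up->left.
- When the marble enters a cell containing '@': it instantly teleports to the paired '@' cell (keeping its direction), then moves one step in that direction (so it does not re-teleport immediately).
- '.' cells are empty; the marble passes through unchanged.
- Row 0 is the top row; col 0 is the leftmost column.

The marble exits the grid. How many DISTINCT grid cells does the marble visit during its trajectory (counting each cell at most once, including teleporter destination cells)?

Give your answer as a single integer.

Answer: 9

Derivation:
Step 1: enter (4,8), '.' pass, move left to (4,7)
Step 2: enter (4,7), '.' pass, move left to (4,6)
Step 3: enter (4,6), '.' pass, move left to (4,5)
Step 4: enter (4,5), '.' pass, move left to (4,4)
Step 5: enter (4,4), '.' pass, move left to (4,3)
Step 6: enter (4,3), '.' pass, move left to (4,2)
Step 7: enter (4,2), '.' pass, move left to (4,1)
Step 8: enter (4,1), '.' pass, move left to (4,0)
Step 9: enter (4,0), '.' pass, move left to (4,-1)
Step 10: at (4,-1) — EXIT via left edge, pos 4
Distinct cells visited: 9 (path length 9)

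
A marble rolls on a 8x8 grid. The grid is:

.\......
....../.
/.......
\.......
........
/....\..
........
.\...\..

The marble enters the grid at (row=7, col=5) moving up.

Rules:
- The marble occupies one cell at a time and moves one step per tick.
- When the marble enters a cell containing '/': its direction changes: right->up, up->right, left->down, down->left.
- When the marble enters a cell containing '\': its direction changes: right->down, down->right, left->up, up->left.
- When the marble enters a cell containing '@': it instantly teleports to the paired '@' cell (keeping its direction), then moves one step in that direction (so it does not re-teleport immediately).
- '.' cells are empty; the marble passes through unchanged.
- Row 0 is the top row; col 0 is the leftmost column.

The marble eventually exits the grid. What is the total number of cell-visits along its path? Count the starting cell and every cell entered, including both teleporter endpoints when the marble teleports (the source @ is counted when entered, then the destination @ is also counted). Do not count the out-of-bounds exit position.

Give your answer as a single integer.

Step 1: enter (7,5), '\' deflects up->left, move left to (7,4)
Step 2: enter (7,4), '.' pass, move left to (7,3)
Step 3: enter (7,3), '.' pass, move left to (7,2)
Step 4: enter (7,2), '.' pass, move left to (7,1)
Step 5: enter (7,1), '\' deflects left->up, move up to (6,1)
Step 6: enter (6,1), '.' pass, move up to (5,1)
Step 7: enter (5,1), '.' pass, move up to (4,1)
Step 8: enter (4,1), '.' pass, move up to (3,1)
Step 9: enter (3,1), '.' pass, move up to (2,1)
Step 10: enter (2,1), '.' pass, move up to (1,1)
Step 11: enter (1,1), '.' pass, move up to (0,1)
Step 12: enter (0,1), '\' deflects up->left, move left to (0,0)
Step 13: enter (0,0), '.' pass, move left to (0,-1)
Step 14: at (0,-1) — EXIT via left edge, pos 0
Path length (cell visits): 13

Answer: 13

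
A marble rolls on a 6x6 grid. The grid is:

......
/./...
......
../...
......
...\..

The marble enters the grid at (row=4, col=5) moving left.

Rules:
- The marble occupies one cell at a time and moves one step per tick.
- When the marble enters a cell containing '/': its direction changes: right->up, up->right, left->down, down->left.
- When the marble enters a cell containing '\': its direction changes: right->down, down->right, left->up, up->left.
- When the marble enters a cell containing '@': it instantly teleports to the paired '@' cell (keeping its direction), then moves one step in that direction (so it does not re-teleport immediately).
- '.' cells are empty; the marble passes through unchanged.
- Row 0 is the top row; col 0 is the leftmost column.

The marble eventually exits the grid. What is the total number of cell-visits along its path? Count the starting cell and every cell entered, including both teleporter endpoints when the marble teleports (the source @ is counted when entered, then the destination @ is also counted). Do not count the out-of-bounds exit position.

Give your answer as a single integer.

Step 1: enter (4,5), '.' pass, move left to (4,4)
Step 2: enter (4,4), '.' pass, move left to (4,3)
Step 3: enter (4,3), '.' pass, move left to (4,2)
Step 4: enter (4,2), '.' pass, move left to (4,1)
Step 5: enter (4,1), '.' pass, move left to (4,0)
Step 6: enter (4,0), '.' pass, move left to (4,-1)
Step 7: at (4,-1) — EXIT via left edge, pos 4
Path length (cell visits): 6

Answer: 6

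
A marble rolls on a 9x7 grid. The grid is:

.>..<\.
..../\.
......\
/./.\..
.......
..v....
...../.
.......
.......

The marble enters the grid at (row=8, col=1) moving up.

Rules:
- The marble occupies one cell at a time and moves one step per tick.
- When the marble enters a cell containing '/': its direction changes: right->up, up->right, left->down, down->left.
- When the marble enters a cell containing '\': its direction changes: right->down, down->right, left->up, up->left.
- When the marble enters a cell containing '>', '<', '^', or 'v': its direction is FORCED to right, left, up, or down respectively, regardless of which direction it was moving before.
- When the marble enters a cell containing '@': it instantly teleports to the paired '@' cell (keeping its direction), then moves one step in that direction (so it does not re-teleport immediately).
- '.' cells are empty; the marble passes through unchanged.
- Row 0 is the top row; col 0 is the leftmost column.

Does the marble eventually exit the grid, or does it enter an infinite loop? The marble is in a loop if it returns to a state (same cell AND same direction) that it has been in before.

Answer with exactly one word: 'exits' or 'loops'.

Step 1: enter (8,1), '.' pass, move up to (7,1)
Step 2: enter (7,1), '.' pass, move up to (6,1)
Step 3: enter (6,1), '.' pass, move up to (5,1)
Step 4: enter (5,1), '.' pass, move up to (4,1)
Step 5: enter (4,1), '.' pass, move up to (3,1)
Step 6: enter (3,1), '.' pass, move up to (2,1)
Step 7: enter (2,1), '.' pass, move up to (1,1)
Step 8: enter (1,1), '.' pass, move up to (0,1)
Step 9: enter (0,1), '>' forces up->right, move right to (0,2)
Step 10: enter (0,2), '.' pass, move right to (0,3)
Step 11: enter (0,3), '.' pass, move right to (0,4)
Step 12: enter (0,4), '<' forces right->left, move left to (0,3)
Step 13: enter (0,3), '.' pass, move left to (0,2)
Step 14: enter (0,2), '.' pass, move left to (0,1)
Step 15: enter (0,1), '>' forces left->right, move right to (0,2)
Step 16: at (0,2) dir=right — LOOP DETECTED (seen before)

Answer: loops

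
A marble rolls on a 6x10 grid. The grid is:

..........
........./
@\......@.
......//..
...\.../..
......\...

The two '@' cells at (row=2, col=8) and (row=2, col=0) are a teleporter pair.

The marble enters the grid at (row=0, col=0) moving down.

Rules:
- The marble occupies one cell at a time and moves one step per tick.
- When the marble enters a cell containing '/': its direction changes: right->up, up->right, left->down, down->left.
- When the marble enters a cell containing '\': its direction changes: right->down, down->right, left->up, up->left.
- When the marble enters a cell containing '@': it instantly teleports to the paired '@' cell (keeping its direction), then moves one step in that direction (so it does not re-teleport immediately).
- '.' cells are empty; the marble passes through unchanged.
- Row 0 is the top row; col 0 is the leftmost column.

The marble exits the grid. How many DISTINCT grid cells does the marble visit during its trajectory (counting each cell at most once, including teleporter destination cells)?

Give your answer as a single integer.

Step 1: enter (0,0), '.' pass, move down to (1,0)
Step 2: enter (1,0), '.' pass, move down to (2,0)
Step 3: enter (2,0), '@' teleport (2,0)->(2,8), also enter (2,8), move down to (3,8)
Step 4: enter (3,8), '.' pass, move down to (4,8)
Step 5: enter (4,8), '.' pass, move down to (5,8)
Step 6: enter (5,8), '.' pass, move down to (6,8)
Step 7: at (6,8) — EXIT via bottom edge, pos 8
Distinct cells visited: 7 (path length 7)

Answer: 7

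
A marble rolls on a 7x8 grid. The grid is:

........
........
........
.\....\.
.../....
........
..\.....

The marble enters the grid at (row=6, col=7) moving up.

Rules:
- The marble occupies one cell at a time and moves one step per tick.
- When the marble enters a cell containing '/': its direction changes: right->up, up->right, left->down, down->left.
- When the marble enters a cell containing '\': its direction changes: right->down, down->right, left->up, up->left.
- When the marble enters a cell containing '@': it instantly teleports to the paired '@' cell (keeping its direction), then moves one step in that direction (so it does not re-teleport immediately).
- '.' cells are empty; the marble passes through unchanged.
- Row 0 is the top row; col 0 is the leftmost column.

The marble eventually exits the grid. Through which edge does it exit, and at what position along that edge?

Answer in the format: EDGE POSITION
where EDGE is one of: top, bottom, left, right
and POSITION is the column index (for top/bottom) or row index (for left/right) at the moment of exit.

Answer: top 7

Derivation:
Step 1: enter (6,7), '.' pass, move up to (5,7)
Step 2: enter (5,7), '.' pass, move up to (4,7)
Step 3: enter (4,7), '.' pass, move up to (3,7)
Step 4: enter (3,7), '.' pass, move up to (2,7)
Step 5: enter (2,7), '.' pass, move up to (1,7)
Step 6: enter (1,7), '.' pass, move up to (0,7)
Step 7: enter (0,7), '.' pass, move up to (-1,7)
Step 8: at (-1,7) — EXIT via top edge, pos 7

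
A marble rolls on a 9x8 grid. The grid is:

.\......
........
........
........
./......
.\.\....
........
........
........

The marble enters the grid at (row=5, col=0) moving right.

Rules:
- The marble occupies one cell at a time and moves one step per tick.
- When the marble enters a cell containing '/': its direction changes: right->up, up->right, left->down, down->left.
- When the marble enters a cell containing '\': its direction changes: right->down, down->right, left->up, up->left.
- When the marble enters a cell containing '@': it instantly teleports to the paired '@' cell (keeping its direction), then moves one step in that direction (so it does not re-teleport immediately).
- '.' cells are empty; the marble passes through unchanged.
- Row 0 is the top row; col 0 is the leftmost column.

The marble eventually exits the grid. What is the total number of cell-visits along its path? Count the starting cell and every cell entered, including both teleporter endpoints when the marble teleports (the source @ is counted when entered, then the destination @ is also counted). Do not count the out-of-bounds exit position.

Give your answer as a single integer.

Answer: 5

Derivation:
Step 1: enter (5,0), '.' pass, move right to (5,1)
Step 2: enter (5,1), '\' deflects right->down, move down to (6,1)
Step 3: enter (6,1), '.' pass, move down to (7,1)
Step 4: enter (7,1), '.' pass, move down to (8,1)
Step 5: enter (8,1), '.' pass, move down to (9,1)
Step 6: at (9,1) — EXIT via bottom edge, pos 1
Path length (cell visits): 5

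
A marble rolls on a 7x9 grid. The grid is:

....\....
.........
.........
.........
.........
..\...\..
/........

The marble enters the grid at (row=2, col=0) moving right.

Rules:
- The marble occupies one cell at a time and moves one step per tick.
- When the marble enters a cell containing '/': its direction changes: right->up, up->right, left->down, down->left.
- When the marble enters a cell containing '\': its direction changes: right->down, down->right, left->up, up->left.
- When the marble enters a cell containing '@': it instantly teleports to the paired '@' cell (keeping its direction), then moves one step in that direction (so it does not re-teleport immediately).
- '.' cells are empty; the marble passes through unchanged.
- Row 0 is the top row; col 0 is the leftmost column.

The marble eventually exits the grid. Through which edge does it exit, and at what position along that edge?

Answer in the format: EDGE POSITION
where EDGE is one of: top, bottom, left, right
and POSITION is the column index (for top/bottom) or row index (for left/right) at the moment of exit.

Answer: right 2

Derivation:
Step 1: enter (2,0), '.' pass, move right to (2,1)
Step 2: enter (2,1), '.' pass, move right to (2,2)
Step 3: enter (2,2), '.' pass, move right to (2,3)
Step 4: enter (2,3), '.' pass, move right to (2,4)
Step 5: enter (2,4), '.' pass, move right to (2,5)
Step 6: enter (2,5), '.' pass, move right to (2,6)
Step 7: enter (2,6), '.' pass, move right to (2,7)
Step 8: enter (2,7), '.' pass, move right to (2,8)
Step 9: enter (2,8), '.' pass, move right to (2,9)
Step 10: at (2,9) — EXIT via right edge, pos 2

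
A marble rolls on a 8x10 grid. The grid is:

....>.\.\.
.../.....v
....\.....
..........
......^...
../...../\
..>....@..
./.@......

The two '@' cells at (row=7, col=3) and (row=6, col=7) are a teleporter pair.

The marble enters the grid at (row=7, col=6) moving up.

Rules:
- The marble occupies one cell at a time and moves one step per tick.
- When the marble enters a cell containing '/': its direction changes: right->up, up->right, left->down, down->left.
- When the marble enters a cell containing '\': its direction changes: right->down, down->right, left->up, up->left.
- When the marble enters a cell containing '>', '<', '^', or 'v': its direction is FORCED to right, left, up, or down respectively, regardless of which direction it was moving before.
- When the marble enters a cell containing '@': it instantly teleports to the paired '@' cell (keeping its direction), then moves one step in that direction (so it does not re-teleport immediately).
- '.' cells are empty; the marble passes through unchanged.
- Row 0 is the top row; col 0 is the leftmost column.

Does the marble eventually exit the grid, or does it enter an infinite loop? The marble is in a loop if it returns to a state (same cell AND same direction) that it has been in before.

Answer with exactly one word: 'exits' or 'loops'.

Step 1: enter (7,6), '.' pass, move up to (6,6)
Step 2: enter (6,6), '.' pass, move up to (5,6)
Step 3: enter (5,6), '.' pass, move up to (4,6)
Step 4: enter (4,6), '^' forces up->up, move up to (3,6)
Step 5: enter (3,6), '.' pass, move up to (2,6)
Step 6: enter (2,6), '.' pass, move up to (1,6)
Step 7: enter (1,6), '.' pass, move up to (0,6)
Step 8: enter (0,6), '\' deflects up->left, move left to (0,5)
Step 9: enter (0,5), '.' pass, move left to (0,4)
Step 10: enter (0,4), '>' forces left->right, move right to (0,5)
Step 11: enter (0,5), '.' pass, move right to (0,6)
Step 12: enter (0,6), '\' deflects right->down, move down to (1,6)
Step 13: enter (1,6), '.' pass, move down to (2,6)
Step 14: enter (2,6), '.' pass, move down to (3,6)
Step 15: enter (3,6), '.' pass, move down to (4,6)
Step 16: enter (4,6), '^' forces down->up, move up to (3,6)
Step 17: at (3,6) dir=up — LOOP DETECTED (seen before)

Answer: loops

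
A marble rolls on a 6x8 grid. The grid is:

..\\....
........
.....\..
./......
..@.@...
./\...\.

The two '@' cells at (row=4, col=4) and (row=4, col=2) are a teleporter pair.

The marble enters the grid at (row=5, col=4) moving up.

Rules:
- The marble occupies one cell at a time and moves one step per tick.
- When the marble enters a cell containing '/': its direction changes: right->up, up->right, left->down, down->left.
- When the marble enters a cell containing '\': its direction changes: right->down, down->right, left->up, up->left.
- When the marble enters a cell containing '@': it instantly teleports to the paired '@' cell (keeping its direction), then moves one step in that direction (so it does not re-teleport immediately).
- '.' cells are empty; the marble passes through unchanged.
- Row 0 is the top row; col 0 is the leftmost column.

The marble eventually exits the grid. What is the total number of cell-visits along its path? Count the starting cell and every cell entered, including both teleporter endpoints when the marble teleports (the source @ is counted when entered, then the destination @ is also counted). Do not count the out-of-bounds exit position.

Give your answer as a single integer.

Step 1: enter (5,4), '.' pass, move up to (4,4)
Step 2: enter (4,4), '@' teleport (4,4)->(4,2), also enter (4,2), move up to (3,2)
Step 3: enter (3,2), '.' pass, move up to (2,2)
Step 4: enter (2,2), '.' pass, move up to (1,2)
Step 5: enter (1,2), '.' pass, move up to (0,2)
Step 6: enter (0,2), '\' deflects up->left, move left to (0,1)
Step 7: enter (0,1), '.' pass, move left to (0,0)
Step 8: enter (0,0), '.' pass, move left to (0,-1)
Step 9: at (0,-1) — EXIT via left edge, pos 0
Path length (cell visits): 9

Answer: 9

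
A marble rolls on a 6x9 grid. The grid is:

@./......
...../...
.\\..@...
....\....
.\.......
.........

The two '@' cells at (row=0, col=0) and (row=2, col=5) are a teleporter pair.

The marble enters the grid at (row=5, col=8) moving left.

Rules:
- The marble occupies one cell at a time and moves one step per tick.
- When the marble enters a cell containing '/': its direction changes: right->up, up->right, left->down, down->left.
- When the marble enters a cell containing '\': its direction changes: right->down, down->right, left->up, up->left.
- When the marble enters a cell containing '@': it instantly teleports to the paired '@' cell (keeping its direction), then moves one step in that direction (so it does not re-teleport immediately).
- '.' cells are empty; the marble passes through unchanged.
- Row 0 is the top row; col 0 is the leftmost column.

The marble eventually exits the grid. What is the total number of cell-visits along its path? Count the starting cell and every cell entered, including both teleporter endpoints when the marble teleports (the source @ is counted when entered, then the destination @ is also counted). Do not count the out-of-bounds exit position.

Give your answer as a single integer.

Answer: 9

Derivation:
Step 1: enter (5,8), '.' pass, move left to (5,7)
Step 2: enter (5,7), '.' pass, move left to (5,6)
Step 3: enter (5,6), '.' pass, move left to (5,5)
Step 4: enter (5,5), '.' pass, move left to (5,4)
Step 5: enter (5,4), '.' pass, move left to (5,3)
Step 6: enter (5,3), '.' pass, move left to (5,2)
Step 7: enter (5,2), '.' pass, move left to (5,1)
Step 8: enter (5,1), '.' pass, move left to (5,0)
Step 9: enter (5,0), '.' pass, move left to (5,-1)
Step 10: at (5,-1) — EXIT via left edge, pos 5
Path length (cell visits): 9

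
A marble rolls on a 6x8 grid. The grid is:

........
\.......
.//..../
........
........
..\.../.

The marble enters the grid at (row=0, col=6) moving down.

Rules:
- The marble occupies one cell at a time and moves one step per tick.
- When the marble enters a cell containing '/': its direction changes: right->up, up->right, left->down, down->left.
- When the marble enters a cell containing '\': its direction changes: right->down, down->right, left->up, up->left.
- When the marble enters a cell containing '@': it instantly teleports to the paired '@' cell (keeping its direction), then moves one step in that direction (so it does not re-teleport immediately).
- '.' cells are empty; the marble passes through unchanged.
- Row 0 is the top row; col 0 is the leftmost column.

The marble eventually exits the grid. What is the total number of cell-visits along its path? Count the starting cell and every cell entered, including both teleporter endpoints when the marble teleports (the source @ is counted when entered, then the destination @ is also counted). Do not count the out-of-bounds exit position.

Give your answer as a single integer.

Step 1: enter (0,6), '.' pass, move down to (1,6)
Step 2: enter (1,6), '.' pass, move down to (2,6)
Step 3: enter (2,6), '.' pass, move down to (3,6)
Step 4: enter (3,6), '.' pass, move down to (4,6)
Step 5: enter (4,6), '.' pass, move down to (5,6)
Step 6: enter (5,6), '/' deflects down->left, move left to (5,5)
Step 7: enter (5,5), '.' pass, move left to (5,4)
Step 8: enter (5,4), '.' pass, move left to (5,3)
Step 9: enter (5,3), '.' pass, move left to (5,2)
Step 10: enter (5,2), '\' deflects left->up, move up to (4,2)
Step 11: enter (4,2), '.' pass, move up to (3,2)
Step 12: enter (3,2), '.' pass, move up to (2,2)
Step 13: enter (2,2), '/' deflects up->right, move right to (2,3)
Step 14: enter (2,3), '.' pass, move right to (2,4)
Step 15: enter (2,4), '.' pass, move right to (2,5)
Step 16: enter (2,5), '.' pass, move right to (2,6)
Step 17: enter (2,6), '.' pass, move right to (2,7)
Step 18: enter (2,7), '/' deflects right->up, move up to (1,7)
Step 19: enter (1,7), '.' pass, move up to (0,7)
Step 20: enter (0,7), '.' pass, move up to (-1,7)
Step 21: at (-1,7) — EXIT via top edge, pos 7
Path length (cell visits): 20

Answer: 20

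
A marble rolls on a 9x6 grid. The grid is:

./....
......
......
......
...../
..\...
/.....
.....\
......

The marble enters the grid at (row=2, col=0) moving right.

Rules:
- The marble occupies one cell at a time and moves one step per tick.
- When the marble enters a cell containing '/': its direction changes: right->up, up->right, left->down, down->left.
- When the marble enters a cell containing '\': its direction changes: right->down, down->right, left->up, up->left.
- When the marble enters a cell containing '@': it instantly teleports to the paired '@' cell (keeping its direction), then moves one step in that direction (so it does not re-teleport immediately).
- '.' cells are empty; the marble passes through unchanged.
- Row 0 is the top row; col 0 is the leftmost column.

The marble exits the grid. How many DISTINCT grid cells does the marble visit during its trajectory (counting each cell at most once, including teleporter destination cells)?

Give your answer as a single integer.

Step 1: enter (2,0), '.' pass, move right to (2,1)
Step 2: enter (2,1), '.' pass, move right to (2,2)
Step 3: enter (2,2), '.' pass, move right to (2,3)
Step 4: enter (2,3), '.' pass, move right to (2,4)
Step 5: enter (2,4), '.' pass, move right to (2,5)
Step 6: enter (2,5), '.' pass, move right to (2,6)
Step 7: at (2,6) — EXIT via right edge, pos 2
Distinct cells visited: 6 (path length 6)

Answer: 6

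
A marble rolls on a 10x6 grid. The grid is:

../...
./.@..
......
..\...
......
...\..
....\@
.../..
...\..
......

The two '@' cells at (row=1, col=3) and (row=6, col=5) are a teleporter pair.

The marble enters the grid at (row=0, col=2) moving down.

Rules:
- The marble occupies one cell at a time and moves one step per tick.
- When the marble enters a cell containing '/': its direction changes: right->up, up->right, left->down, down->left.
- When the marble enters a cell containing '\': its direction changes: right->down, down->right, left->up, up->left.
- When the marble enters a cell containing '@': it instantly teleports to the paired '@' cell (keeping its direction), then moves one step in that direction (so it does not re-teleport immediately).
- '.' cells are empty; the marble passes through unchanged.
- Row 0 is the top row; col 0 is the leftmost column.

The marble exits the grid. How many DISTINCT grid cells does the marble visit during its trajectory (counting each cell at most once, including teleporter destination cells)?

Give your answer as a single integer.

Answer: 3

Derivation:
Step 1: enter (0,2), '/' deflects down->left, move left to (0,1)
Step 2: enter (0,1), '.' pass, move left to (0,0)
Step 3: enter (0,0), '.' pass, move left to (0,-1)
Step 4: at (0,-1) — EXIT via left edge, pos 0
Distinct cells visited: 3 (path length 3)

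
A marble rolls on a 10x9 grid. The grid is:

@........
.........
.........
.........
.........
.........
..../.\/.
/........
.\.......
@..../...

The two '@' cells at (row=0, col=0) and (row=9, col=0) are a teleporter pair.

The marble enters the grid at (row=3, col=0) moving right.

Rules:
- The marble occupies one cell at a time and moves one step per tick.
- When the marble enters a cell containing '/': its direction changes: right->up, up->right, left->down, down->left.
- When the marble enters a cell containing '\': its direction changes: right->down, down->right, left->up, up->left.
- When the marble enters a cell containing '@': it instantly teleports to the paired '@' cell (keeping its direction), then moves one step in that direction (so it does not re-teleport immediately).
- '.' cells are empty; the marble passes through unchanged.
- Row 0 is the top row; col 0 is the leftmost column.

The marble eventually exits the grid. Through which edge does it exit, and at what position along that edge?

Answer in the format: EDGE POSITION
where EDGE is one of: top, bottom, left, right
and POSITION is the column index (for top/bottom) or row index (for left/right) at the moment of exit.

Answer: right 3

Derivation:
Step 1: enter (3,0), '.' pass, move right to (3,1)
Step 2: enter (3,1), '.' pass, move right to (3,2)
Step 3: enter (3,2), '.' pass, move right to (3,3)
Step 4: enter (3,3), '.' pass, move right to (3,4)
Step 5: enter (3,4), '.' pass, move right to (3,5)
Step 6: enter (3,5), '.' pass, move right to (3,6)
Step 7: enter (3,6), '.' pass, move right to (3,7)
Step 8: enter (3,7), '.' pass, move right to (3,8)
Step 9: enter (3,8), '.' pass, move right to (3,9)
Step 10: at (3,9) — EXIT via right edge, pos 3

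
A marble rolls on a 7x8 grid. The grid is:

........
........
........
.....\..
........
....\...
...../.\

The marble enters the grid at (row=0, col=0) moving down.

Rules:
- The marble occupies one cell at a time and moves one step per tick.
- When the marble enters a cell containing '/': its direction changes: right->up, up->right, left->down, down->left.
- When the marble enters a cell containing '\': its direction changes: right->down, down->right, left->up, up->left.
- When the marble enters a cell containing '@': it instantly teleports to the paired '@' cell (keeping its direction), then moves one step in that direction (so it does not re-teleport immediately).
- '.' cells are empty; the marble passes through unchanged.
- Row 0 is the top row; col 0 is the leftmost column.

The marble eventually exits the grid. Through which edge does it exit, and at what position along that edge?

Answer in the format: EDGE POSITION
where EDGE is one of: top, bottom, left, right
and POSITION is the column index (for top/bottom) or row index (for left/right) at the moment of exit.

Answer: bottom 0

Derivation:
Step 1: enter (0,0), '.' pass, move down to (1,0)
Step 2: enter (1,0), '.' pass, move down to (2,0)
Step 3: enter (2,0), '.' pass, move down to (3,0)
Step 4: enter (3,0), '.' pass, move down to (4,0)
Step 5: enter (4,0), '.' pass, move down to (5,0)
Step 6: enter (5,0), '.' pass, move down to (6,0)
Step 7: enter (6,0), '.' pass, move down to (7,0)
Step 8: at (7,0) — EXIT via bottom edge, pos 0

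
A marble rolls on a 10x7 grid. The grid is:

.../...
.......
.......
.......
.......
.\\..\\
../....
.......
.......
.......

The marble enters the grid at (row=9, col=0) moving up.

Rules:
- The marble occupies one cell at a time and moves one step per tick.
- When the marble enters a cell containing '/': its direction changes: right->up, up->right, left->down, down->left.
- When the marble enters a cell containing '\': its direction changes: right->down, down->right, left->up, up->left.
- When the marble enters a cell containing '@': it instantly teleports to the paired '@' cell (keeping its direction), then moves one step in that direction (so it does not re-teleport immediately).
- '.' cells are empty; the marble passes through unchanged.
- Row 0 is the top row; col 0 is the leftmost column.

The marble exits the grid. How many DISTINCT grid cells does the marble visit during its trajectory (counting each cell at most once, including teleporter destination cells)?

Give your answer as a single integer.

Answer: 10

Derivation:
Step 1: enter (9,0), '.' pass, move up to (8,0)
Step 2: enter (8,0), '.' pass, move up to (7,0)
Step 3: enter (7,0), '.' pass, move up to (6,0)
Step 4: enter (6,0), '.' pass, move up to (5,0)
Step 5: enter (5,0), '.' pass, move up to (4,0)
Step 6: enter (4,0), '.' pass, move up to (3,0)
Step 7: enter (3,0), '.' pass, move up to (2,0)
Step 8: enter (2,0), '.' pass, move up to (1,0)
Step 9: enter (1,0), '.' pass, move up to (0,0)
Step 10: enter (0,0), '.' pass, move up to (-1,0)
Step 11: at (-1,0) — EXIT via top edge, pos 0
Distinct cells visited: 10 (path length 10)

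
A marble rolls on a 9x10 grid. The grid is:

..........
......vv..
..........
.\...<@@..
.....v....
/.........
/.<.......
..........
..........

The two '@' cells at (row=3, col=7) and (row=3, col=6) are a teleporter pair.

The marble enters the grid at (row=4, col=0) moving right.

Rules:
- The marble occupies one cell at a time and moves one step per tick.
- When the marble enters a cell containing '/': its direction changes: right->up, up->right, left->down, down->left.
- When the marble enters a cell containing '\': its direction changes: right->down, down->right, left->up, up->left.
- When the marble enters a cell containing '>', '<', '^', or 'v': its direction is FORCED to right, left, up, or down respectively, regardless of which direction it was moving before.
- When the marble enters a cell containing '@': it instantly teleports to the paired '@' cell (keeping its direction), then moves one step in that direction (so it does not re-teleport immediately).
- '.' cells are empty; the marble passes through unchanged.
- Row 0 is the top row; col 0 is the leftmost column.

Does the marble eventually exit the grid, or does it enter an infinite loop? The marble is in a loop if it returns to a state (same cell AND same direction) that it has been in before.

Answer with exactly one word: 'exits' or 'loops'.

Step 1: enter (4,0), '.' pass, move right to (4,1)
Step 2: enter (4,1), '.' pass, move right to (4,2)
Step 3: enter (4,2), '.' pass, move right to (4,3)
Step 4: enter (4,3), '.' pass, move right to (4,4)
Step 5: enter (4,4), '.' pass, move right to (4,5)
Step 6: enter (4,5), 'v' forces right->down, move down to (5,5)
Step 7: enter (5,5), '.' pass, move down to (6,5)
Step 8: enter (6,5), '.' pass, move down to (7,5)
Step 9: enter (7,5), '.' pass, move down to (8,5)
Step 10: enter (8,5), '.' pass, move down to (9,5)
Step 11: at (9,5) — EXIT via bottom edge, pos 5

Answer: exits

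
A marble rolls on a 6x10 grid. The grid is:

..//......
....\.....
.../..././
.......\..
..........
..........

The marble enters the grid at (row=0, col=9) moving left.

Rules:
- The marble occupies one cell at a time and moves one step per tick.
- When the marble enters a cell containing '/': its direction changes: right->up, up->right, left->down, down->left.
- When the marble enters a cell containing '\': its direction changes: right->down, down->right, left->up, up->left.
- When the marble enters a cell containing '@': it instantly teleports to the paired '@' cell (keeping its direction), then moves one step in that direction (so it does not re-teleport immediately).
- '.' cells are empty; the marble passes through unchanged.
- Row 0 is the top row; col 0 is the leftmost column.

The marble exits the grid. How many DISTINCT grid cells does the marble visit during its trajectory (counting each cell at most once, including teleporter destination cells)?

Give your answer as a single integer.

Answer: 12

Derivation:
Step 1: enter (0,9), '.' pass, move left to (0,8)
Step 2: enter (0,8), '.' pass, move left to (0,7)
Step 3: enter (0,7), '.' pass, move left to (0,6)
Step 4: enter (0,6), '.' pass, move left to (0,5)
Step 5: enter (0,5), '.' pass, move left to (0,4)
Step 6: enter (0,4), '.' pass, move left to (0,3)
Step 7: enter (0,3), '/' deflects left->down, move down to (1,3)
Step 8: enter (1,3), '.' pass, move down to (2,3)
Step 9: enter (2,3), '/' deflects down->left, move left to (2,2)
Step 10: enter (2,2), '.' pass, move left to (2,1)
Step 11: enter (2,1), '.' pass, move left to (2,0)
Step 12: enter (2,0), '.' pass, move left to (2,-1)
Step 13: at (2,-1) — EXIT via left edge, pos 2
Distinct cells visited: 12 (path length 12)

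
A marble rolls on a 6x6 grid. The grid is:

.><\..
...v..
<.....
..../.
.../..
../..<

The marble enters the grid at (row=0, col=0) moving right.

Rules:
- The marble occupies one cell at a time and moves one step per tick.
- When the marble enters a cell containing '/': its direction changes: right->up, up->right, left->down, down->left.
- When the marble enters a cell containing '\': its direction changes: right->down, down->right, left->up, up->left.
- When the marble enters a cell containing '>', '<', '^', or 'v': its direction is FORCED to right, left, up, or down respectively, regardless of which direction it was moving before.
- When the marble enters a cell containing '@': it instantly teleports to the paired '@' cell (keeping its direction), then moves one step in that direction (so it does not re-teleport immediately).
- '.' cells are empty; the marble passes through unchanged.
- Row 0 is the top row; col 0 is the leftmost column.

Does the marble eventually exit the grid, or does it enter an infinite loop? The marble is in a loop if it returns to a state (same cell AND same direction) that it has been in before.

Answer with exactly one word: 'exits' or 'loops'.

Answer: loops

Derivation:
Step 1: enter (0,0), '.' pass, move right to (0,1)
Step 2: enter (0,1), '>' forces right->right, move right to (0,2)
Step 3: enter (0,2), '<' forces right->left, move left to (0,1)
Step 4: enter (0,1), '>' forces left->right, move right to (0,2)
Step 5: at (0,2) dir=right — LOOP DETECTED (seen before)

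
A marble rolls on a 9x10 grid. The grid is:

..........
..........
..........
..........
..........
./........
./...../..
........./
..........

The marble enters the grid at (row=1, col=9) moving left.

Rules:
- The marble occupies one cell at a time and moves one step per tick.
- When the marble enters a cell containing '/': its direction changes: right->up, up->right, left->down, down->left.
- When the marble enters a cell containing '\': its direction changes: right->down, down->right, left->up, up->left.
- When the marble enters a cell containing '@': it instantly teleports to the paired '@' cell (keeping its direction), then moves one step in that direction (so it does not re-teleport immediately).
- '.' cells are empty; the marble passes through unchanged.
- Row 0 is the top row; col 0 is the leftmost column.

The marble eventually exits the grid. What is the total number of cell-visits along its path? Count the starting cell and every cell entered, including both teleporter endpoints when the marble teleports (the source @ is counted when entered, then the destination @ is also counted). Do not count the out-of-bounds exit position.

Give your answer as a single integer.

Answer: 10

Derivation:
Step 1: enter (1,9), '.' pass, move left to (1,8)
Step 2: enter (1,8), '.' pass, move left to (1,7)
Step 3: enter (1,7), '.' pass, move left to (1,6)
Step 4: enter (1,6), '.' pass, move left to (1,5)
Step 5: enter (1,5), '.' pass, move left to (1,4)
Step 6: enter (1,4), '.' pass, move left to (1,3)
Step 7: enter (1,3), '.' pass, move left to (1,2)
Step 8: enter (1,2), '.' pass, move left to (1,1)
Step 9: enter (1,1), '.' pass, move left to (1,0)
Step 10: enter (1,0), '.' pass, move left to (1,-1)
Step 11: at (1,-1) — EXIT via left edge, pos 1
Path length (cell visits): 10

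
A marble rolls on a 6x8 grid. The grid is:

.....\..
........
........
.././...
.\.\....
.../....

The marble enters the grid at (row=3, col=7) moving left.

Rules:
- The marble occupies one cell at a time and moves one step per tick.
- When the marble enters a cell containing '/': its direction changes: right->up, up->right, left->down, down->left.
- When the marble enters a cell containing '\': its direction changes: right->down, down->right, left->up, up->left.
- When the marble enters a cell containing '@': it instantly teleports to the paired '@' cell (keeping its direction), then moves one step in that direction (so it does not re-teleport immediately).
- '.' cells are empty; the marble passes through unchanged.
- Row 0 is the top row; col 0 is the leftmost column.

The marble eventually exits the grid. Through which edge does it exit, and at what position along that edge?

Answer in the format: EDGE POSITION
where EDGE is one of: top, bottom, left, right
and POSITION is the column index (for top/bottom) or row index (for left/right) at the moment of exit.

Answer: bottom 4

Derivation:
Step 1: enter (3,7), '.' pass, move left to (3,6)
Step 2: enter (3,6), '.' pass, move left to (3,5)
Step 3: enter (3,5), '.' pass, move left to (3,4)
Step 4: enter (3,4), '/' deflects left->down, move down to (4,4)
Step 5: enter (4,4), '.' pass, move down to (5,4)
Step 6: enter (5,4), '.' pass, move down to (6,4)
Step 7: at (6,4) — EXIT via bottom edge, pos 4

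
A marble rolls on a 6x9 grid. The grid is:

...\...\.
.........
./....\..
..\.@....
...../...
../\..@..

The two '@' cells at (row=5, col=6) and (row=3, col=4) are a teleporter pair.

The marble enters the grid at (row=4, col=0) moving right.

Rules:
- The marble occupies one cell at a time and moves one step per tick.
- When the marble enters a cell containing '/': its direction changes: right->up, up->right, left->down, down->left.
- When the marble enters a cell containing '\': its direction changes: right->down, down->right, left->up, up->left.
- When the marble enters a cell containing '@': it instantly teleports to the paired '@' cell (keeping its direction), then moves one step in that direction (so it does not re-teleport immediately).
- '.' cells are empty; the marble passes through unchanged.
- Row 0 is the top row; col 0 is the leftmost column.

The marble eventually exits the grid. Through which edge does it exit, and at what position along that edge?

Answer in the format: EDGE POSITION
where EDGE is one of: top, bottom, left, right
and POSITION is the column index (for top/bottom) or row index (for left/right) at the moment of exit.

Step 1: enter (4,0), '.' pass, move right to (4,1)
Step 2: enter (4,1), '.' pass, move right to (4,2)
Step 3: enter (4,2), '.' pass, move right to (4,3)
Step 4: enter (4,3), '.' pass, move right to (4,4)
Step 5: enter (4,4), '.' pass, move right to (4,5)
Step 6: enter (4,5), '/' deflects right->up, move up to (3,5)
Step 7: enter (3,5), '.' pass, move up to (2,5)
Step 8: enter (2,5), '.' pass, move up to (1,5)
Step 9: enter (1,5), '.' pass, move up to (0,5)
Step 10: enter (0,5), '.' pass, move up to (-1,5)
Step 11: at (-1,5) — EXIT via top edge, pos 5

Answer: top 5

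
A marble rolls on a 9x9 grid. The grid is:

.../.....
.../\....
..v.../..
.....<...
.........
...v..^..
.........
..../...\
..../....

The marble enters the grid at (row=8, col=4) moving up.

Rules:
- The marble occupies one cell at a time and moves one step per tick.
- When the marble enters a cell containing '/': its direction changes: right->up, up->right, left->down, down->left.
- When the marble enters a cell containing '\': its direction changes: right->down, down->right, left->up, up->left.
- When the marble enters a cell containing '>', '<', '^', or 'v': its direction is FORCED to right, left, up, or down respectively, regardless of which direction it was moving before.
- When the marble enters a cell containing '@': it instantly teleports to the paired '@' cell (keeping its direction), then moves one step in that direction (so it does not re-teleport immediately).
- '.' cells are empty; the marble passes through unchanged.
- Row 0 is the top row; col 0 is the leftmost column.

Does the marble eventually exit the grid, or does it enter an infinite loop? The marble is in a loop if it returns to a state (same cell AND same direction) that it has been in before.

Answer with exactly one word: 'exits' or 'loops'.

Answer: exits

Derivation:
Step 1: enter (8,4), '/' deflects up->right, move right to (8,5)
Step 2: enter (8,5), '.' pass, move right to (8,6)
Step 3: enter (8,6), '.' pass, move right to (8,7)
Step 4: enter (8,7), '.' pass, move right to (8,8)
Step 5: enter (8,8), '.' pass, move right to (8,9)
Step 6: at (8,9) — EXIT via right edge, pos 8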